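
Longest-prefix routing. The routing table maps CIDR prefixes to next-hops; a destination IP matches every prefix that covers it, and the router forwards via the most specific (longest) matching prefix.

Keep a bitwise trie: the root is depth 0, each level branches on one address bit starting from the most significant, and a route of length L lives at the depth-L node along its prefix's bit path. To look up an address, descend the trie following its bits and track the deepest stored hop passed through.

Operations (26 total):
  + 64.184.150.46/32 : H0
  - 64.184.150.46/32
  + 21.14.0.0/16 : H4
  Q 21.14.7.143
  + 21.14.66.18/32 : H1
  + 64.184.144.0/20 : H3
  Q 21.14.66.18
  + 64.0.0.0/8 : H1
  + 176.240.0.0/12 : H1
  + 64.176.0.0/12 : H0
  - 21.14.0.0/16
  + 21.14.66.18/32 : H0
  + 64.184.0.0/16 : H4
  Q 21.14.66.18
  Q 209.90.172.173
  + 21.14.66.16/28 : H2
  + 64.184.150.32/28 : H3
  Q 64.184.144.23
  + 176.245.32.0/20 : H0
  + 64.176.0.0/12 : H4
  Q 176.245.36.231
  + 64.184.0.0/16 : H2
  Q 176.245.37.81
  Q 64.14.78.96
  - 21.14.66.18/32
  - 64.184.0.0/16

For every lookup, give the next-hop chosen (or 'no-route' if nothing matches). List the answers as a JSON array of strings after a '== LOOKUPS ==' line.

Trace:
  + 64.184.150.46/32 (H0) depth=32
  - 64.184.150.46/32 clear@32
  + 21.14.0.0/16 (H4) depth=16
  lookup 21.14.7.143: bits 0001010100001110 walk d0:-→d1:-→d2:-→d3:-→d4:-→d5:-→d6:-→d7:-→d8:-→d9:-→d10:-→d11:-→d12:-→d13:-→d14:-→d15:-→d16:H4 -> H4
  + 21.14.66.18/32 (H1) depth=32
  + 64.184.144.0/20 (H3) depth=20
  lookup 21.14.66.18: bits 00010101000011100100001000010010 walk d0:-→d1:-→d2:-→d3:-→d4:-→d5:-→d6:-→d7:-→d8:-→d9:-→d10:-→d11:-→d12:-→d13:-→d14:-→d15:-→d16:H4→d17:-→d18:-→d19:-→d20:-→d21:-→d22:-→d23:-→d24:-→d25:-→d26:-→d27:-→d28:-→d29:-→d30:-→d31:-→d32:H1 -> H1
  + 64.0.0.0/8 (H1) depth=8
  + 176.240.0.0/12 (H1) depth=12
  + 64.176.0.0/12 (H0) depth=12
  - 21.14.0.0/16 clear@16
  + 21.14.66.18/32 (H0) depth=32
  + 64.184.0.0/16 (H4) depth=16
  lookup 21.14.66.18: bits 00010101000011100100001000010010 walk d0:-→d1:-→d2:-→d3:-→d4:-→d5:-→d6:-→d7:-→d8:-→d9:-→d10:-→d11:-→d12:-→d13:-→d14:-→d15:-→d16:-→d17:-→d18:-→d19:-→d20:-→d21:-→d22:-→d23:-→d24:-→d25:-→d26:-→d27:-→d28:-→d29:-→d30:-→d31:-→d32:H0 -> H0
  lookup 209.90.172.173: bits 1 walk d0:-→d1:- -> no-route
  + 21.14.66.16/28 (H2) depth=28
  + 64.184.150.32/28 (H3) depth=28
  lookup 64.184.144.23: bits 010000001011100010010 walk d0:-→d1:-→d2:-→d3:-→d4:-→d5:-→d6:-→d7:-→d8:H1→d9:-→d10:-→d11:-→d12:H0→d13:-→d14:-→d15:-→d16:H4→d17:-→d18:-→d19:-→d20:H3→d21:- -> H3
  + 176.245.32.0/20 (H0) depth=20
  + 64.176.0.0/12 (H4) depth=12
  lookup 176.245.36.231: bits 10110000111101010010 walk d0:-→d1:-→d2:-→d3:-→d4:-→d5:-→d6:-→d7:-→d8:-→d9:-→d10:-→d11:-→d12:H1→d13:-→d14:-→d15:-→d16:-→d17:-→d18:-→d19:-→d20:H0 -> H0
  + 64.184.0.0/16 (H2) depth=16
  lookup 176.245.37.81: bits 10110000111101010010 walk d0:-→d1:-→d2:-→d3:-→d4:-→d5:-→d6:-→d7:-→d8:-→d9:-→d10:-→d11:-→d12:H1→d13:-→d14:-→d15:-→d16:-→d17:-→d18:-→d19:-→d20:H0 -> H0
  lookup 64.14.78.96: bits 01000000 walk d0:-→d1:-→d2:-→d3:-→d4:-→d5:-→d6:-→d7:-→d8:H1 -> H1
  - 21.14.66.18/32 clear@32
  - 64.184.0.0/16 clear@16

== LOOKUPS ==
["H4","H1","H0","no-route","H3","H0","H0","H1"]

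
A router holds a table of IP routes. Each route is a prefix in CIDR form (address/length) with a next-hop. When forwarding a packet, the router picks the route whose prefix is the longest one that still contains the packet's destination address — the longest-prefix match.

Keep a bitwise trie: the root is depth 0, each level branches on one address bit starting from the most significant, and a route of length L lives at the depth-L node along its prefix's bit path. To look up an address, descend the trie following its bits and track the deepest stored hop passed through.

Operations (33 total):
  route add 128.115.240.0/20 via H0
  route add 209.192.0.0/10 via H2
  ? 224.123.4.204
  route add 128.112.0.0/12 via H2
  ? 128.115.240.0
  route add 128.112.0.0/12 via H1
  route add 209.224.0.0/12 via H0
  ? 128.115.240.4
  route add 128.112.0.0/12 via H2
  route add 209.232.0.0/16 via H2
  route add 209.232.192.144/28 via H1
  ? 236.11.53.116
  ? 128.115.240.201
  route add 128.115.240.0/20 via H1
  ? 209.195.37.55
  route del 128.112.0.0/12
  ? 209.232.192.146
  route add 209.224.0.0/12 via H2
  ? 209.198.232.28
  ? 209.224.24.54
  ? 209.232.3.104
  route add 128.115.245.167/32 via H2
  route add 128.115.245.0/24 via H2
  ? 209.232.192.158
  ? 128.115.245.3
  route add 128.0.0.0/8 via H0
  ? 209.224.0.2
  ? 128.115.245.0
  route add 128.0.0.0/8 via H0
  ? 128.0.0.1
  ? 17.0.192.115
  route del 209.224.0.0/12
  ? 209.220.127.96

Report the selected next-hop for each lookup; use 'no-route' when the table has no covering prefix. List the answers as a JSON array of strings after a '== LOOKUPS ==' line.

Apply in order:
  add 128.115.240.0/20 -> H0 at depth 20
  add 209.192.0.0/10 -> H2 at depth 10
  ? 224.123.4.204  path d0:-→d1:-→d2:-  best=no-route
  add 128.112.0.0/12 -> H2 at depth 12
  ? 128.115.240.0  path d0:-→d1:-→d2:-→d3:-→d4:-→d5:-→d6:-→d7:-→d8:-→d9:-→d10:-→d11:-→d12:H2→d13:-→d14:-→d15:-→d16:-→d17:-→d18:-→d19:-→d20:H0  best=H0
  add 128.112.0.0/12 -> H1 at depth 12
  add 209.224.0.0/12 -> H0 at depth 12
  ? 128.115.240.4  path d0:-→d1:-→d2:-→d3:-→d4:-→d5:-→d6:-→d7:-→d8:-→d9:-→d10:-→d11:-→d12:H1→d13:-→d14:-→d15:-→d16:-→d17:-→d18:-→d19:-→d20:H0  best=H0
  add 128.112.0.0/12 -> H2 at depth 12
  add 209.232.0.0/16 -> H2 at depth 16
  add 209.232.192.144/28 -> H1 at depth 28
  ? 236.11.53.116  path d0:-→d1:-→d2:-  best=no-route
  ? 128.115.240.201  path d0:-→d1:-→d2:-→d3:-→d4:-→d5:-→d6:-→d7:-→d8:-→d9:-→d10:-→d11:-→d12:H2→d13:-→d14:-→d15:-→d16:-→d17:-→d18:-→d19:-→d20:H0  best=H0
  add 128.115.240.0/20 -> H1 at depth 20
  ? 209.195.37.55  path d0:-→d1:-→d2:-→d3:-→d4:-→d5:-→d6:-→d7:-→d8:-→d9:-→d10:H2  best=H2
  del 128.112.0.0/12 (clear depth 12)
  ? 209.232.192.146  path d0:-→d1:-→d2:-→d3:-→d4:-→d5:-→d6:-→d7:-→d8:-→d9:-→d10:H2→d11:-→d12:H0→d13:-→d14:-→d15:-→d16:H2→d17:-→d18:-→d19:-→d20:-→d21:-→d22:-→d23:-→d24:-→d25:-→d26:-→d27:-→d28:H1  best=H1
  add 209.224.0.0/12 -> H2 at depth 12
  ? 209.198.232.28  path d0:-→d1:-→d2:-→d3:-→d4:-→d5:-→d6:-→d7:-→d8:-→d9:-→d10:H2  best=H2
  ? 209.224.24.54  path d0:-→d1:-→d2:-→d3:-→d4:-→d5:-→d6:-→d7:-→d8:-→d9:-→d10:H2→d11:-→d12:H2  best=H2
  ? 209.232.3.104  path d0:-→d1:-→d2:-→d3:-→d4:-→d5:-→d6:-→d7:-→d8:-→d9:-→d10:H2→d11:-→d12:H2→d13:-→d14:-→d15:-→d16:H2  best=H2
  add 128.115.245.167/32 -> H2 at depth 32
  add 128.115.245.0/24 -> H2 at depth 24
  ? 209.232.192.158  path d0:-→d1:-→d2:-→d3:-→d4:-→d5:-→d6:-→d7:-→d8:-→d9:-→d10:H2→d11:-→d12:H2→d13:-→d14:-→d15:-→d16:H2→d17:-→d18:-→d19:-→d20:-→d21:-→d22:-→d23:-→d24:-→d25:-→d26:-→d27:-→d28:H1  best=H1
  ? 128.115.245.3  path d0:-→d1:-→d2:-→d3:-→d4:-→d5:-→d6:-→d7:-→d8:-→d9:-→d10:-→d11:-→d12:-→d13:-→d14:-→d15:-→d16:-→d17:-→d18:-→d19:-→d20:H1→d21:-→d22:-→d23:-→d24:H2  best=H2
  add 128.0.0.0/8 -> H0 at depth 8
  ? 209.224.0.2  path d0:-→d1:-→d2:-→d3:-→d4:-→d5:-→d6:-→d7:-→d8:-→d9:-→d10:H2→d11:-→d12:H2  best=H2
  ? 128.115.245.0  path d0:-→d1:-→d2:-→d3:-→d4:-→d5:-→d6:-→d7:-→d8:H0→d9:-→d10:-→d11:-→d12:-→d13:-→d14:-→d15:-→d16:-→d17:-→d18:-→d19:-→d20:H1→d21:-→d22:-→d23:-→d24:H2  best=H2
  add 128.0.0.0/8 -> H0 at depth 8
  ? 128.0.0.1  path d0:-→d1:-→d2:-→d3:-→d4:-→d5:-→d6:-→d7:-→d8:H0→d9:-  best=H0
  ? 17.0.192.115  path d0:-  best=no-route
  del 209.224.0.0/12 (clear depth 12)
  ? 209.220.127.96  path d0:-→d1:-→d2:-→d3:-→d4:-→d5:-→d6:-→d7:-→d8:-→d9:-→d10:H2  best=H2

== LOOKUPS ==
["no-route","H0","H0","no-route","H0","H2","H1","H2","H2","H2","H1","H2","H2","H2","H0","no-route","H2"]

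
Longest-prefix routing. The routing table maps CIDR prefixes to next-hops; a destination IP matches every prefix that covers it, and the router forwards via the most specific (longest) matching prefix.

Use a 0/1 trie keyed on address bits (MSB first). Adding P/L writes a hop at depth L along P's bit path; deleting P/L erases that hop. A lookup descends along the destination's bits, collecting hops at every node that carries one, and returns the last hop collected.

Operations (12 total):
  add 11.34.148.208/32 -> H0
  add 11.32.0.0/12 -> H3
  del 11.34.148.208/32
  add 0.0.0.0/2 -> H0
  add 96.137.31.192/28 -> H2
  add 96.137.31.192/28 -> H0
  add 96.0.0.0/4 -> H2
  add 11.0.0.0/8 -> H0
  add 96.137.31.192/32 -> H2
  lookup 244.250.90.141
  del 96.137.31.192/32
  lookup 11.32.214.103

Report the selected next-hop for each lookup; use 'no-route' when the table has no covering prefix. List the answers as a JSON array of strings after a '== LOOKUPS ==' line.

Apply in order:
  + 11.34.148.208/32 (H0) depth=32
  + 11.32.0.0/12 (H3) depth=12
  del 11.34.148.208/32 (clear depth 32)
  + 0.0.0.0/2 (H0) depth=2
  + 96.137.31.192/28 (H2) depth=28
  + 96.137.31.192/28 (H0) depth=28
  + 96.0.0.0/4 (H2) depth=4
  + 11.0.0.0/8 (H0) depth=8
  + 96.137.31.192/32 (H2) depth=32
  lookup 244.250.90.141: bits ε walk d0:- -> no-route
  del 96.137.31.192/32 (clear depth 32)
  lookup 11.32.214.103: bits 00001011001000 walk d0:-→d1:-→d2:H0→d3:-→d4:-→d5:-→d6:-→d7:-→d8:H0→d9:-→d10:-→d11:-→d12:H3→d13:-→d14:- -> H3

== LOOKUPS ==
["no-route","H3"]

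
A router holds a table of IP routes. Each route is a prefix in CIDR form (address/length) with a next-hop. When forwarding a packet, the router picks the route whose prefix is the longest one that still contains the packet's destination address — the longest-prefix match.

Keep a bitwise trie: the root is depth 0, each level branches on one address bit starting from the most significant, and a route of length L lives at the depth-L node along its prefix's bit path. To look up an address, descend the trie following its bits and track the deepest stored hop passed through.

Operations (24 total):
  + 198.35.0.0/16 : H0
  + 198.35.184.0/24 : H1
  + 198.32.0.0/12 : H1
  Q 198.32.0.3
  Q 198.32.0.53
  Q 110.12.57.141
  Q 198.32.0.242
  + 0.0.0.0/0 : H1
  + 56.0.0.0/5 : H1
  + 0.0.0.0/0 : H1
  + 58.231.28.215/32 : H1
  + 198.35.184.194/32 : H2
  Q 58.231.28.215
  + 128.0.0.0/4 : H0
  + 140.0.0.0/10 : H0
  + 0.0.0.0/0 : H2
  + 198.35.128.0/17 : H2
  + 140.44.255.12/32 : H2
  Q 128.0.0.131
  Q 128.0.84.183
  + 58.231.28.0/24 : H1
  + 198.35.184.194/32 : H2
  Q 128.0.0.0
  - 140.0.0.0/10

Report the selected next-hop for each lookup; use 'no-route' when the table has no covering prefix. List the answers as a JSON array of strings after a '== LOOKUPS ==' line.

Trace:
  + 198.35.0.0/16 (H0) depth=16
  + 198.35.184.0/24 (H1) depth=24
  + 198.32.0.0/12 (H1) depth=12
  lookup 198.32.0.3: bits 11000110001000 walk d0:-→d1:-→d2:-→d3:-→d4:-→d5:-→d6:-→d7:-→d8:-→d9:-→d10:-→d11:-→d12:H1→d13:-→d14:- -> H1
  lookup 198.32.0.53: bits 11000110001000 walk d0:-→d1:-→d2:-→d3:-→d4:-→d5:-→d6:-→d7:-→d8:-→d9:-→d10:-→d11:-→d12:H1→d13:-→d14:- -> H1
  lookup 110.12.57.141: bits ε walk d0:- -> no-route
  lookup 198.32.0.242: bits 11000110001000 walk d0:-→d1:-→d2:-→d3:-→d4:-→d5:-→d6:-→d7:-→d8:-→d9:-→d10:-→d11:-→d12:H1→d13:-→d14:- -> H1
  + 0.0.0.0/0 (H1) depth=0
  + 56.0.0.0/5 (H1) depth=5
  + 0.0.0.0/0 (H1) depth=0
  + 58.231.28.215/32 (H1) depth=32
  + 198.35.184.194/32 (H2) depth=32
  lookup 58.231.28.215: bits 00111010111001110001110011010111 walk d0:H1→d1:-→d2:-→d3:-→d4:-→d5:H1→d6:-→d7:-→d8:-→d9:-→d10:-→d11:-→d12:-→d13:-→d14:-→d15:-→d16:-→d17:-→d18:-→d19:-→d20:-→d21:-→d22:-→d23:-→d24:-→d25:-→d26:-→d27:-→d28:-→d29:-→d30:-→d31:-→d32:H1 -> H1
  + 128.0.0.0/4 (H0) depth=4
  + 140.0.0.0/10 (H0) depth=10
  + 0.0.0.0/0 (H2) depth=0
  + 198.35.128.0/17 (H2) depth=17
  + 140.44.255.12/32 (H2) depth=32
  lookup 128.0.0.131: bits 1000 walk d0:H2→d1:-→d2:-→d3:-→d4:H0 -> H0
  lookup 128.0.84.183: bits 1000 walk d0:H2→d1:-→d2:-→d3:-→d4:H0 -> H0
  + 58.231.28.0/24 (H1) depth=24
  + 198.35.184.194/32 (H2) depth=32
  lookup 128.0.0.0: bits 1000 walk d0:H2→d1:-→d2:-→d3:-→d4:H0 -> H0
  del 140.0.0.0/10 (clear depth 10)

== LOOKUPS ==
["H1","H1","no-route","H1","H1","H0","H0","H0"]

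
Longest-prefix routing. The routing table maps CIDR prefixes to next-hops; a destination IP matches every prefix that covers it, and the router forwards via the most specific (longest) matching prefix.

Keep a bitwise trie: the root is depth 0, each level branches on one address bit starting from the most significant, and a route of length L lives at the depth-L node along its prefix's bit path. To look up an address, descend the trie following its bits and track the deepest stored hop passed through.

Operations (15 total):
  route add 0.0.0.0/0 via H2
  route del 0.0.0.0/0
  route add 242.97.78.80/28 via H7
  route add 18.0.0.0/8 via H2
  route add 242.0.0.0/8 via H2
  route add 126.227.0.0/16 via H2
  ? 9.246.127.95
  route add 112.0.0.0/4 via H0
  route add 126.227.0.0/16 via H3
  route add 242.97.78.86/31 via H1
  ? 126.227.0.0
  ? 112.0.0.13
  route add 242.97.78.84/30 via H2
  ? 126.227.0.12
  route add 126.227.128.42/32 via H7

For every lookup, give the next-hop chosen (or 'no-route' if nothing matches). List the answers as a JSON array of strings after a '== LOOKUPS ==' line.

Process each operation:
  add 0.0.0.0/0 -> H2 at depth 0
  - 0.0.0.0/0 clear@0
  add 242.97.78.80/28 -> H7 at depth 28
  add 18.0.0.0/8 -> H2 at depth 8
  add 242.0.0.0/8 -> H2 at depth 8
  add 126.227.0.0/16 -> H2 at depth 16
  Q 9.246.127.95: descend 000 ; hops seen [∅] ; pick no-route
  add 112.0.0.0/4 -> H0 at depth 4
  add 126.227.0.0/16 -> H3 at depth 16
  add 242.97.78.86/31 -> H1 at depth 31
  Q 126.227.0.0: descend 0111111011100011 ; hops seen [H0,H3] ; pick H3
  Q 112.0.0.13: descend 0111 ; hops seen [H0] ; pick H0
  add 242.97.78.84/30 -> H2 at depth 30
  Q 126.227.0.12: descend 0111111011100011 ; hops seen [H0,H3] ; pick H3
  add 126.227.128.42/32 -> H7 at depth 32

== LOOKUPS ==
["no-route","H3","H0","H3"]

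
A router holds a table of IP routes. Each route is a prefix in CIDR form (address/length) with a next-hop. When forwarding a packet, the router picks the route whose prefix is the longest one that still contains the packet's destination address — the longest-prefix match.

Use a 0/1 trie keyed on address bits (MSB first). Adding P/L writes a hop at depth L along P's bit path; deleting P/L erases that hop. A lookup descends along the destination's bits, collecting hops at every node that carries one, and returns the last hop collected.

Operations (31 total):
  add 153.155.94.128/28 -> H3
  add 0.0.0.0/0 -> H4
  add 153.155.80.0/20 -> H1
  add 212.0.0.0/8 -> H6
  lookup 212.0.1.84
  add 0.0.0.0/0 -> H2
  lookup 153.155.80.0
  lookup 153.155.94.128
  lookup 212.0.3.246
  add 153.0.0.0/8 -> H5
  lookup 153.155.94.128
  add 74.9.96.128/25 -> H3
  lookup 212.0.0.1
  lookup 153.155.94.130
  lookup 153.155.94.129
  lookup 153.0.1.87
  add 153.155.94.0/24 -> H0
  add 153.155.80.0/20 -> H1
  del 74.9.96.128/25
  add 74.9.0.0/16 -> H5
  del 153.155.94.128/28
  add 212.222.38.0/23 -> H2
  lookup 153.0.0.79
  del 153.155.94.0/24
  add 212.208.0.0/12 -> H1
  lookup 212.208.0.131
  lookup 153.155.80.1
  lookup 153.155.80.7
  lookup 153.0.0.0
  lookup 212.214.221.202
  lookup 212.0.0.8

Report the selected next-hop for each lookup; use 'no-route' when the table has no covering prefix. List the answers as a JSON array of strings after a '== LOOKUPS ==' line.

Trace:
  add 153.155.94.128/28 -> H3 at depth 28
  add 0.0.0.0/0 -> H4 at depth 0
  add 153.155.80.0/20 -> H1 at depth 20
  add 212.0.0.0/8 -> H6 at depth 8
  Q 212.0.1.84: descend 11010100 ; hops seen [H4,H6] ; pick H6
  add 0.0.0.0/0 -> H2 at depth 0
  Q 153.155.80.0: descend 10011001100110110101 ; hops seen [H2,H1] ; pick H1
  Q 153.155.94.128: descend 1001100110011011010111101000 ; hops seen [H2,H1,H3] ; pick H3
  Q 212.0.3.246: descend 11010100 ; hops seen [H2,H6] ; pick H6
  add 153.0.0.0/8 -> H5 at depth 8
  Q 153.155.94.128: descend 1001100110011011010111101000 ; hops seen [H2,H5,H1,H3] ; pick H3
  add 74.9.96.128/25 -> H3 at depth 25
  Q 212.0.0.1: descend 11010100 ; hops seen [H2,H6] ; pick H6
  Q 153.155.94.130: descend 1001100110011011010111101000 ; hops seen [H2,H5,H1,H3] ; pick H3
  Q 153.155.94.129: descend 1001100110011011010111101000 ; hops seen [H2,H5,H1,H3] ; pick H3
  Q 153.0.1.87: descend 10011001 ; hops seen [H2,H5] ; pick H5
  add 153.155.94.0/24 -> H0 at depth 24
  add 153.155.80.0/20 -> H1 at depth 20
  - 74.9.96.128/25 clear@25
  add 74.9.0.0/16 -> H5 at depth 16
  - 153.155.94.128/28 clear@28
  add 212.222.38.0/23 -> H2 at depth 23
  Q 153.0.0.79: descend 10011001 ; hops seen [H2,H5] ; pick H5
  - 153.155.94.0/24 clear@24
  add 212.208.0.0/12 -> H1 at depth 12
  Q 212.208.0.131: descend 110101001101 ; hops seen [H2,H6,H1] ; pick H1
  Q 153.155.80.1: descend 10011001100110110101 ; hops seen [H2,H5,H1] ; pick H1
  Q 153.155.80.7: descend 10011001100110110101 ; hops seen [H2,H5,H1] ; pick H1
  Q 153.0.0.0: descend 10011001 ; hops seen [H2,H5] ; pick H5
  Q 212.214.221.202: descend 110101001101 ; hops seen [H2,H6,H1] ; pick H1
  Q 212.0.0.8: descend 11010100 ; hops seen [H2,H6] ; pick H6

== LOOKUPS ==
["H6","H1","H3","H6","H3","H6","H3","H3","H5","H5","H1","H1","H1","H5","H1","H6"]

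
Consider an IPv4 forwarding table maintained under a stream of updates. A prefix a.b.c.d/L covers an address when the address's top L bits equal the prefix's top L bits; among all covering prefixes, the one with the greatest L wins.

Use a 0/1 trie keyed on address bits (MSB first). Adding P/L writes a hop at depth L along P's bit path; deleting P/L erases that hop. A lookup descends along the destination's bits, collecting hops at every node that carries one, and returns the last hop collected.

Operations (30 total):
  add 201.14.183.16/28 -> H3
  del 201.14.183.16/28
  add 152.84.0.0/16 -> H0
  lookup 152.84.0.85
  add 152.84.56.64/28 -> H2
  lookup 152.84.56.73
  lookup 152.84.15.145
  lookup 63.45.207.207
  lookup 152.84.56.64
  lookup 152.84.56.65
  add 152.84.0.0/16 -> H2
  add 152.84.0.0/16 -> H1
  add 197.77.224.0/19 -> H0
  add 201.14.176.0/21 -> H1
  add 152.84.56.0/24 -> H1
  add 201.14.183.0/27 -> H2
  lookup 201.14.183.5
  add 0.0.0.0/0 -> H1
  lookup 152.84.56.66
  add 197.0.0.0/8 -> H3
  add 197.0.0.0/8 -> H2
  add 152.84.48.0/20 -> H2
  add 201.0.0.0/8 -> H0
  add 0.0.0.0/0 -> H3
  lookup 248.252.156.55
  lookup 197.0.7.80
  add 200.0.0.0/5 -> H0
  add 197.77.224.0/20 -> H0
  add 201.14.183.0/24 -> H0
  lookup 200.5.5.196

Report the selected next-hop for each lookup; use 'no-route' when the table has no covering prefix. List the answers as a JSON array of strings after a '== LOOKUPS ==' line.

Trace:
  add 201.14.183.16/28 -> H3 at depth 28
  del 201.14.183.16/28 (clear depth 28)
  add 152.84.0.0/16 -> H0 at depth 16
  Q 152.84.0.85: descend 1001100001010100 ; hops seen [H0] ; pick H0
  add 152.84.56.64/28 -> H2 at depth 28
  Q 152.84.56.73: descend 1001100001010100001110000100 ; hops seen [H0,H2] ; pick H2
  Q 152.84.15.145: descend 100110000101010000 ; hops seen [H0] ; pick H0
  Q 63.45.207.207: descend ε ; hops seen [∅] ; pick no-route
  Q 152.84.56.64: descend 1001100001010100001110000100 ; hops seen [H0,H2] ; pick H2
  Q 152.84.56.65: descend 1001100001010100001110000100 ; hops seen [H0,H2] ; pick H2
  add 152.84.0.0/16 -> H2 at depth 16
  add 152.84.0.0/16 -> H1 at depth 16
  add 197.77.224.0/19 -> H0 at depth 19
  add 201.14.176.0/21 -> H1 at depth 21
  add 152.84.56.0/24 -> H1 at depth 24
  add 201.14.183.0/27 -> H2 at depth 27
  Q 201.14.183.5: descend 110010010000111010110111000 ; hops seen [H1,H2] ; pick H2
  add 0.0.0.0/0 -> H1 at depth 0
  Q 152.84.56.66: descend 1001100001010100001110000100 ; hops seen [H1,H1,H1,H2] ; pick H2
  add 197.0.0.0/8 -> H3 at depth 8
  add 197.0.0.0/8 -> H2 at depth 8
  add 152.84.48.0/20 -> H2 at depth 20
  add 201.0.0.0/8 -> H0 at depth 8
  add 0.0.0.0/0 -> H3 at depth 0
  Q 248.252.156.55: descend 11 ; hops seen [H3] ; pick H3
  Q 197.0.7.80: descend 110001010 ; hops seen [H3,H2] ; pick H2
  add 200.0.0.0/5 -> H0 at depth 5
  add 197.77.224.0/20 -> H0 at depth 20
  add 201.14.183.0/24 -> H0 at depth 24
  Q 200.5.5.196: descend 1100100 ; hops seen [H3,H0] ; pick H0

== LOOKUPS ==
["H0","H2","H0","no-route","H2","H2","H2","H2","H3","H2","H0"]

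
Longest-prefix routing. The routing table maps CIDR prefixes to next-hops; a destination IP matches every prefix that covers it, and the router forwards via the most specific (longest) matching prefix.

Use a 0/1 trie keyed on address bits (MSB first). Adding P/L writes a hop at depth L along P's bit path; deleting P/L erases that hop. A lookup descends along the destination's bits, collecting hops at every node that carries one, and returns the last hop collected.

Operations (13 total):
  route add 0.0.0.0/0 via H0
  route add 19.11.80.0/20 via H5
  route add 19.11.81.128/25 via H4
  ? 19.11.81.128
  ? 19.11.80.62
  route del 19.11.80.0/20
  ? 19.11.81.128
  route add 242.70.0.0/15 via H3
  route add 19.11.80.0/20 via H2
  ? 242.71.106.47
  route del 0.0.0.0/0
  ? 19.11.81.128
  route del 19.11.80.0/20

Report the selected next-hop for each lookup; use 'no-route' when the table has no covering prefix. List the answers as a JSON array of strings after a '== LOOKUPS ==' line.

Process each operation:
  + 0.0.0.0/0 (H0) depth=0
  + 19.11.80.0/20 (H5) depth=20
  + 19.11.81.128/25 (H4) depth=25
  Q 19.11.81.128: descend 0001001100001011010100011 ; hops seen [H0,H5,H4] ; pick H4
  Q 19.11.80.62: descend 00010011000010110101000 ; hops seen [H0,H5] ; pick H5
  del 19.11.80.0/20 (clear depth 20)
  Q 19.11.81.128: descend 0001001100001011010100011 ; hops seen [H0,H4] ; pick H4
  + 242.70.0.0/15 (H3) depth=15
  + 19.11.80.0/20 (H2) depth=20
  Q 242.71.106.47: descend 111100100100011 ; hops seen [H0,H3] ; pick H3
  del 0.0.0.0/0 (clear depth 0)
  Q 19.11.81.128: descend 0001001100001011010100011 ; hops seen [H2,H4] ; pick H4
  del 19.11.80.0/20 (clear depth 20)

== LOOKUPS ==
["H4","H5","H4","H3","H4"]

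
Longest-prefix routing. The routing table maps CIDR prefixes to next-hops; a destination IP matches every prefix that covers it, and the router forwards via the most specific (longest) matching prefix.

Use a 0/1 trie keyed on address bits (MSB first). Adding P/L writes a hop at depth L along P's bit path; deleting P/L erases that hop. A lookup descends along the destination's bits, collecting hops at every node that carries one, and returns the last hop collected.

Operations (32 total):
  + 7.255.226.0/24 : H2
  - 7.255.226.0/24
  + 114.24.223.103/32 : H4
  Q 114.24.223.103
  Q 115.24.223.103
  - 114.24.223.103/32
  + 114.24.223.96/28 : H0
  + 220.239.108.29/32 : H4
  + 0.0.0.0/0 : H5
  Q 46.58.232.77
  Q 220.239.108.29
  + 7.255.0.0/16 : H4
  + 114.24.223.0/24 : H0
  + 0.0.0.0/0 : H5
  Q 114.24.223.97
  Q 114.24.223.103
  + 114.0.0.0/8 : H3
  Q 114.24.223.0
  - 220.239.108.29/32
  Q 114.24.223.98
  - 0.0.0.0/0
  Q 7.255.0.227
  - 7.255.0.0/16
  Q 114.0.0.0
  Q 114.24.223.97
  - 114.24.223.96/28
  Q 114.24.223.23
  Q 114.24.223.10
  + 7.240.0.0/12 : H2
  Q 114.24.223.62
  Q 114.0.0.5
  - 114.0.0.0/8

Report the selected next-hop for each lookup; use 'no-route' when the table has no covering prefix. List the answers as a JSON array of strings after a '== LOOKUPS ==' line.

Process each operation:
  add 7.255.226.0/24 -> H2 at depth 24
  - 7.255.226.0/24 clear@24
  add 114.24.223.103/32 -> H4 at depth 32
  ? 114.24.223.103  path d0:-→d1:-→d2:-→d3:-→d4:-→d5:-→d6:-→d7:-→d8:-→d9:-→d10:-→d11:-→d12:-→d13:-→d14:-→d15:-→d16:-→d17:-→d18:-→d19:-→d20:-→d21:-→d22:-→d23:-→d24:-→d25:-→d26:-→d27:-→d28:-→d29:-→d30:-→d31:-→d32:H4  best=H4
  ? 115.24.223.103  path d0:-→d1:-→d2:-→d3:-→d4:-→d5:-→d6:-→d7:-  best=no-route
  - 114.24.223.103/32 clear@32
  add 114.24.223.96/28 -> H0 at depth 28
  add 220.239.108.29/32 -> H4 at depth 32
  add 0.0.0.0/0 -> H5 at depth 0
  ? 46.58.232.77  path d0:H5→d1:-→d2:-  best=H5
  ? 220.239.108.29  path d0:H5→d1:-→d2:-→d3:-→d4:-→d5:-→d6:-→d7:-→d8:-→d9:-→d10:-→d11:-→d12:-→d13:-→d14:-→d15:-→d16:-→d17:-→d18:-→d19:-→d20:-→d21:-→d22:-→d23:-→d24:-→d25:-→d26:-→d27:-→d28:-→d29:-→d30:-→d31:-→d32:H4  best=H4
  add 7.255.0.0/16 -> H4 at depth 16
  add 114.24.223.0/24 -> H0 at depth 24
  add 0.0.0.0/0 -> H5 at depth 0
  ? 114.24.223.97  path d0:H5→d1:-→d2:-→d3:-→d4:-→d5:-→d6:-→d7:-→d8:-→d9:-→d10:-→d11:-→d12:-→d13:-→d14:-→d15:-→d16:-→d17:-→d18:-→d19:-→d20:-→d21:-→d22:-→d23:-→d24:H0→d25:-→d26:-→d27:-→d28:H0→d29:-  best=H0
  ? 114.24.223.103  path d0:H5→d1:-→d2:-→d3:-→d4:-→d5:-→d6:-→d7:-→d8:-→d9:-→d10:-→d11:-→d12:-→d13:-→d14:-→d15:-→d16:-→d17:-→d18:-→d19:-→d20:-→d21:-→d22:-→d23:-→d24:H0→d25:-→d26:-→d27:-→d28:H0→d29:-→d30:-→d31:-→d32:-  best=H0
  add 114.0.0.0/8 -> H3 at depth 8
  ? 114.24.223.0  path d0:H5→d1:-→d2:-→d3:-→d4:-→d5:-→d6:-→d7:-→d8:H3→d9:-→d10:-→d11:-→d12:-→d13:-→d14:-→d15:-→d16:-→d17:-→d18:-→d19:-→d20:-→d21:-→d22:-→d23:-→d24:H0→d25:-  best=H0
  - 220.239.108.29/32 clear@32
  ? 114.24.223.98  path d0:H5→d1:-→d2:-→d3:-→d4:-→d5:-→d6:-→d7:-→d8:H3→d9:-→d10:-→d11:-→d12:-→d13:-→d14:-→d15:-→d16:-→d17:-→d18:-→d19:-→d20:-→d21:-→d22:-→d23:-→d24:H0→d25:-→d26:-→d27:-→d28:H0→d29:-  best=H0
  - 0.0.0.0/0 clear@0
  ? 7.255.0.227  path d0:-→d1:-→d2:-→d3:-→d4:-→d5:-→d6:-→d7:-→d8:-→d9:-→d10:-→d11:-→d12:-→d13:-→d14:-→d15:-→d16:H4  best=H4
  - 7.255.0.0/16 clear@16
  ? 114.0.0.0  path d0:-→d1:-→d2:-→d3:-→d4:-→d5:-→d6:-→d7:-→d8:H3→d9:-→d10:-→d11:-  best=H3
  ? 114.24.223.97  path d0:-→d1:-→d2:-→d3:-→d4:-→d5:-→d6:-→d7:-→d8:H3→d9:-→d10:-→d11:-→d12:-→d13:-→d14:-→d15:-→d16:-→d17:-→d18:-→d19:-→d20:-→d21:-→d22:-→d23:-→d24:H0→d25:-→d26:-→d27:-→d28:H0→d29:-  best=H0
  - 114.24.223.96/28 clear@28
  ? 114.24.223.23  path d0:-→d1:-→d2:-→d3:-→d4:-→d5:-→d6:-→d7:-→d8:H3→d9:-→d10:-→d11:-→d12:-→d13:-→d14:-→d15:-→d16:-→d17:-→d18:-→d19:-→d20:-→d21:-→d22:-→d23:-→d24:H0→d25:-  best=H0
  ? 114.24.223.10  path d0:-→d1:-→d2:-→d3:-→d4:-→d5:-→d6:-→d7:-→d8:H3→d9:-→d10:-→d11:-→d12:-→d13:-→d14:-→d15:-→d16:-→d17:-→d18:-→d19:-→d20:-→d21:-→d22:-→d23:-→d24:H0→d25:-  best=H0
  add 7.240.0.0/12 -> H2 at depth 12
  ? 114.24.223.62  path d0:-→d1:-→d2:-→d3:-→d4:-→d5:-→d6:-→d7:-→d8:H3→d9:-→d10:-→d11:-→d12:-→d13:-→d14:-→d15:-→d16:-→d17:-→d18:-→d19:-→d20:-→d21:-→d22:-→d23:-→d24:H0→d25:-  best=H0
  ? 114.0.0.5  path d0:-→d1:-→d2:-→d3:-→d4:-→d5:-→d6:-→d7:-→d8:H3→d9:-→d10:-→d11:-  best=H3
  - 114.0.0.0/8 clear@8

== LOOKUPS ==
["H4","no-route","H5","H4","H0","H0","H0","H0","H4","H3","H0","H0","H0","H0","H3"]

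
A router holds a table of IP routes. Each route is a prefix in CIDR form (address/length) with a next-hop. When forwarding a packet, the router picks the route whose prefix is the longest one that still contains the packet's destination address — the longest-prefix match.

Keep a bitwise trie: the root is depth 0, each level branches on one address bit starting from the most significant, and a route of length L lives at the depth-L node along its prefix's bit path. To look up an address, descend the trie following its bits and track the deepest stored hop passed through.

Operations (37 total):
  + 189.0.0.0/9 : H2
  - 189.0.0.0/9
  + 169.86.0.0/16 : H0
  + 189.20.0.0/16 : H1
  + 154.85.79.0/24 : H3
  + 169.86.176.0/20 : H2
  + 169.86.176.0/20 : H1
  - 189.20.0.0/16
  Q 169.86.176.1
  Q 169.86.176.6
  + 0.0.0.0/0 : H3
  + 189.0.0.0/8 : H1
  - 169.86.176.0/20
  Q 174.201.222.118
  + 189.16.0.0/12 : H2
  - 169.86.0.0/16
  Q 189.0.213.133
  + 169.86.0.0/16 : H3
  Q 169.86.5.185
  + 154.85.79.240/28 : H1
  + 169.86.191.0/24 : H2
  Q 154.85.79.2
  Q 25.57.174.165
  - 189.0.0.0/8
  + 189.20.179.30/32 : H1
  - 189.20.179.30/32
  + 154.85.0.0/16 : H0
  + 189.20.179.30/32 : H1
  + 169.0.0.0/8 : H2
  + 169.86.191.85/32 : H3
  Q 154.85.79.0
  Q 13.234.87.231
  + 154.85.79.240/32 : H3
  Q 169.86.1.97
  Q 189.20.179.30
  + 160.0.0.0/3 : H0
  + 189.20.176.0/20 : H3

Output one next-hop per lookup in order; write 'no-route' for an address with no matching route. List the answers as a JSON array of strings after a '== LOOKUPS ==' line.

Trace:
  + 189.0.0.0/9 (H2) depth=9
  - 189.0.0.0/9 clear@9
  + 169.86.0.0/16 (H0) depth=16
  + 189.20.0.0/16 (H1) depth=16
  + 154.85.79.0/24 (H3) depth=24
  + 169.86.176.0/20 (H2) depth=20
  + 169.86.176.0/20 (H1) depth=20
  - 189.20.0.0/16 clear@16
  Q 169.86.176.1: descend 10101001010101101011 ; hops seen [H0,H1] ; pick H1
  Q 169.86.176.6: descend 10101001010101101011 ; hops seen [H0,H1] ; pick H1
  + 0.0.0.0/0 (H3) depth=0
  + 189.0.0.0/8 (H1) depth=8
  - 169.86.176.0/20 clear@20
  Q 174.201.222.118: descend 10101 ; hops seen [H3] ; pick H3
  + 189.16.0.0/12 (H2) depth=12
  - 169.86.0.0/16 clear@16
  Q 189.0.213.133: descend 10111101000 ; hops seen [H3,H1] ; pick H1
  + 169.86.0.0/16 (H3) depth=16
  Q 169.86.5.185: descend 1010100101010110 ; hops seen [H3,H3] ; pick H3
  + 154.85.79.240/28 (H1) depth=28
  + 169.86.191.0/24 (H2) depth=24
  Q 154.85.79.2: descend 100110100101010101001111 ; hops seen [H3,H3] ; pick H3
  Q 25.57.174.165: descend ε ; hops seen [H3] ; pick H3
  - 189.0.0.0/8 clear@8
  + 189.20.179.30/32 (H1) depth=32
  - 189.20.179.30/32 clear@32
  + 154.85.0.0/16 (H0) depth=16
  + 189.20.179.30/32 (H1) depth=32
  + 169.0.0.0/8 (H2) depth=8
  + 169.86.191.85/32 (H3) depth=32
  Q 154.85.79.0: descend 100110100101010101001111 ; hops seen [H3,H0,H3] ; pick H3
  Q 13.234.87.231: descend ε ; hops seen [H3] ; pick H3
  + 154.85.79.240/32 (H3) depth=32
  Q 169.86.1.97: descend 1010100101010110 ; hops seen [H3,H2,H3] ; pick H3
  Q 189.20.179.30: descend 10111101000101001011001100011110 ; hops seen [H3,H2,H1] ; pick H1
  + 160.0.0.0/3 (H0) depth=3
  + 189.20.176.0/20 (H3) depth=20

== LOOKUPS ==
["H1","H1","H3","H1","H3","H3","H3","H3","H3","H3","H1"]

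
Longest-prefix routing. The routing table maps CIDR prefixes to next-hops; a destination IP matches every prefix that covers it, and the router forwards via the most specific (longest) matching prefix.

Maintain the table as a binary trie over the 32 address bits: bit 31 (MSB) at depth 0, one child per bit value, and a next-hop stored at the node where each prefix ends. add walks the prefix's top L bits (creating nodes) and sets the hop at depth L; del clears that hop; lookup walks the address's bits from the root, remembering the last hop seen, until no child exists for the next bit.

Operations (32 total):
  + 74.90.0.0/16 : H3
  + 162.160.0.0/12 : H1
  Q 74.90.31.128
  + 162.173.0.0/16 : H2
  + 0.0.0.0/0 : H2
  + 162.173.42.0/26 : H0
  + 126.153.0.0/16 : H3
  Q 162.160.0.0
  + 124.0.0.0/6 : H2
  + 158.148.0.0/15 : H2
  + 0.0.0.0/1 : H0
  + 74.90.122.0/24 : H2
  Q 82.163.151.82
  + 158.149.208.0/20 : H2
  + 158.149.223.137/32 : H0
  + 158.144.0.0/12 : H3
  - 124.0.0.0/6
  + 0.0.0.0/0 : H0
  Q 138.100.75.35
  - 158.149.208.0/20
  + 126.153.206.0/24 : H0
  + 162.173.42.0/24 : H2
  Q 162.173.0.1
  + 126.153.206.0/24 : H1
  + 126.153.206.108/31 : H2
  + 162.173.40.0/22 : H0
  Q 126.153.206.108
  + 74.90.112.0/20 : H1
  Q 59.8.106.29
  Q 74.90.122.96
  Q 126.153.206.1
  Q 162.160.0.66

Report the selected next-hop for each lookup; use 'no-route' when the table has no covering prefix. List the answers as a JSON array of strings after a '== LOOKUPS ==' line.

Process each operation:
  add 74.90.0.0/16 -> H3 at depth 16
  add 162.160.0.0/12 -> H1 at depth 12
  ? 74.90.31.128  path d0:-→d1:-→d2:-→d3:-→d4:-→d5:-→d6:-→d7:-→d8:-→d9:-→d10:-→d11:-→d12:-→d13:-→d14:-→d15:-→d16:H3  best=H3
  add 162.173.0.0/16 -> H2 at depth 16
  add 0.0.0.0/0 -> H2 at depth 0
  add 162.173.42.0/26 -> H0 at depth 26
  add 126.153.0.0/16 -> H3 at depth 16
  ? 162.160.0.0  path d0:H2→d1:-→d2:-→d3:-→d4:-→d5:-→d6:-→d7:-→d8:-→d9:-→d10:-→d11:-→d12:H1  best=H1
  add 124.0.0.0/6 -> H2 at depth 6
  add 158.148.0.0/15 -> H2 at depth 15
  add 0.0.0.0/1 -> H0 at depth 1
  add 74.90.122.0/24 -> H2 at depth 24
  ? 82.163.151.82  path d0:H2→d1:H0→d2:-→d3:-  best=H0
  add 158.149.208.0/20 -> H2 at depth 20
  add 158.149.223.137/32 -> H0 at depth 32
  add 158.144.0.0/12 -> H3 at depth 12
  - 124.0.0.0/6 clear@6
  add 0.0.0.0/0 -> H0 at depth 0
  ? 138.100.75.35  path d0:H0→d1:-→d2:-→d3:-  best=H0
  - 158.149.208.0/20 clear@20
  add 126.153.206.0/24 -> H0 at depth 24
  add 162.173.42.0/24 -> H2 at depth 24
  ? 162.173.0.1  path d0:H0→d1:-→d2:-→d3:-→d4:-→d5:-→d6:-→d7:-→d8:-→d9:-→d10:-→d11:-→d12:H1→d13:-→d14:-→d15:-→d16:H2→d17:-→d18:-  best=H2
  add 126.153.206.0/24 -> H1 at depth 24
  add 126.153.206.108/31 -> H2 at depth 31
  add 162.173.40.0/22 -> H0 at depth 22
  ? 126.153.206.108  path d0:H0→d1:H0→d2:-→d3:-→d4:-→d5:-→d6:-→d7:-→d8:-→d9:-→d10:-→d11:-→d12:-→d13:-→d14:-→d15:-→d16:H3→d17:-→d18:-→d19:-→d20:-→d21:-→d22:-→d23:-→d24:H1→d25:-→d26:-→d27:-→d28:-→d29:-→d30:-→d31:H2  best=H2
  add 74.90.112.0/20 -> H1 at depth 20
  ? 59.8.106.29  path d0:H0→d1:H0  best=H0
  ? 74.90.122.96  path d0:H0→d1:H0→d2:-→d3:-→d4:-→d5:-→d6:-→d7:-→d8:-→d9:-→d10:-→d11:-→d12:-→d13:-→d14:-→d15:-→d16:H3→d17:-→d18:-→d19:-→d20:H1→d21:-→d22:-→d23:-→d24:H2  best=H2
  ? 126.153.206.1  path d0:H0→d1:H0→d2:-→d3:-→d4:-→d5:-→d6:-→d7:-→d8:-→d9:-→d10:-→d11:-→d12:-→d13:-→d14:-→d15:-→d16:H3→d17:-→d18:-→d19:-→d20:-→d21:-→d22:-→d23:-→d24:H1→d25:-  best=H1
  ? 162.160.0.66  path d0:H0→d1:-→d2:-→d3:-→d4:-→d5:-→d6:-→d7:-→d8:-→d9:-→d10:-→d11:-→d12:H1  best=H1

== LOOKUPS ==
["H3","H1","H0","H0","H2","H2","H0","H2","H1","H1"]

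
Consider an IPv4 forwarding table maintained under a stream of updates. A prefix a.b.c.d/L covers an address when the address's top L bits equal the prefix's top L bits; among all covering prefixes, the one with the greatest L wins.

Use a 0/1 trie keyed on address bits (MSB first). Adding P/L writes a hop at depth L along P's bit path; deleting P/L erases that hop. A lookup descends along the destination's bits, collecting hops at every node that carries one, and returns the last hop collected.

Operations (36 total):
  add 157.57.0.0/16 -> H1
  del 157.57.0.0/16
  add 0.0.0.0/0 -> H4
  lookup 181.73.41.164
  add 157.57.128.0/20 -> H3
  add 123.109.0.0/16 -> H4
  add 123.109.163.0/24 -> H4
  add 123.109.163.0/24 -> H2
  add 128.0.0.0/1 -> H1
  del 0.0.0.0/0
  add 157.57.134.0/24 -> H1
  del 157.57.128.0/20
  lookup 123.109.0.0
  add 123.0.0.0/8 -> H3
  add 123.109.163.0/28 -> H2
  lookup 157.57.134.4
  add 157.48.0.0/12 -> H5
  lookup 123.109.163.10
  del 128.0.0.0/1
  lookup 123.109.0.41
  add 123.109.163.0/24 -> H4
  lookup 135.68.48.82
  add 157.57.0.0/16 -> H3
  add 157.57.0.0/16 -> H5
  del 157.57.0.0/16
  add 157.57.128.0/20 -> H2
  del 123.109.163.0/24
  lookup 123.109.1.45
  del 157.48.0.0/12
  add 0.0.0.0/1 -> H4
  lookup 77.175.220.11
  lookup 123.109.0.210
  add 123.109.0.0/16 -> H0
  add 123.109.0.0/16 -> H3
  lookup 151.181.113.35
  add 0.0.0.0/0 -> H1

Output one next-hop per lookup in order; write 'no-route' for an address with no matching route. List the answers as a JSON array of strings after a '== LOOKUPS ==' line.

Trace:
  + 157.57.0.0/16 (H1) depth=16
  del 157.57.0.0/16 (clear depth 16)
  + 0.0.0.0/0 (H4) depth=0
  lookup 181.73.41.164: bits 10 walk d0:H4→d1:-→d2:- -> H4
  + 157.57.128.0/20 (H3) depth=20
  + 123.109.0.0/16 (H4) depth=16
  + 123.109.163.0/24 (H4) depth=24
  + 123.109.163.0/24 (H2) depth=24
  + 128.0.0.0/1 (H1) depth=1
  del 0.0.0.0/0 (clear depth 0)
  + 157.57.134.0/24 (H1) depth=24
  del 157.57.128.0/20 (clear depth 20)
  lookup 123.109.0.0: bits 0111101101101101 walk d0:-→d1:-→d2:-→d3:-→d4:-→d5:-→d6:-→d7:-→d8:-→d9:-→d10:-→d11:-→d12:-→d13:-→d14:-→d15:-→d16:H4 -> H4
  + 123.0.0.0/8 (H3) depth=8
  + 123.109.163.0/28 (H2) depth=28
  lookup 157.57.134.4: bits 100111010011100110000110 walk d0:-→d1:H1→d2:-→d3:-→d4:-→d5:-→d6:-→d7:-→d8:-→d9:-→d10:-→d11:-→d12:-→d13:-→d14:-→d15:-→d16:-→d17:-→d18:-→d19:-→d20:-→d21:-→d22:-→d23:-→d24:H1 -> H1
  + 157.48.0.0/12 (H5) depth=12
  lookup 123.109.163.10: bits 0111101101101101101000110000 walk d0:-→d1:-→d2:-→d3:-→d4:-→d5:-→d6:-→d7:-→d8:H3→d9:-→d10:-→d11:-→d12:-→d13:-→d14:-→d15:-→d16:H4→d17:-→d18:-→d19:-→d20:-→d21:-→d22:-→d23:-→d24:H2→d25:-→d26:-→d27:-→d28:H2 -> H2
  del 128.0.0.0/1 (clear depth 1)
  lookup 123.109.0.41: bits 0111101101101101 walk d0:-→d1:-→d2:-→d3:-→d4:-→d5:-→d6:-→d7:-→d8:H3→d9:-→d10:-→d11:-→d12:-→d13:-→d14:-→d15:-→d16:H4 -> H4
  + 123.109.163.0/24 (H4) depth=24
  lookup 135.68.48.82: bits 100 walk d0:-→d1:-→d2:-→d3:- -> no-route
  + 157.57.0.0/16 (H3) depth=16
  + 157.57.0.0/16 (H5) depth=16
  del 157.57.0.0/16 (clear depth 16)
  + 157.57.128.0/20 (H2) depth=20
  del 123.109.163.0/24 (clear depth 24)
  lookup 123.109.1.45: bits 0111101101101101 walk d0:-→d1:-→d2:-→d3:-→d4:-→d5:-→d6:-→d7:-→d8:H3→d9:-→d10:-→d11:-→d12:-→d13:-→d14:-→d15:-→d16:H4 -> H4
  del 157.48.0.0/12 (clear depth 12)
  + 0.0.0.0/1 (H4) depth=1
  lookup 77.175.220.11: bits 01 walk d0:-→d1:H4→d2:- -> H4
  lookup 123.109.0.210: bits 0111101101101101 walk d0:-→d1:H4→d2:-→d3:-→d4:-→d5:-→d6:-→d7:-→d8:H3→d9:-→d10:-→d11:-→d12:-→d13:-→d14:-→d15:-→d16:H4 -> H4
  + 123.109.0.0/16 (H0) depth=16
  + 123.109.0.0/16 (H3) depth=16
  lookup 151.181.113.35: bits 1001 walk d0:-→d1:-→d2:-→d3:-→d4:- -> no-route
  + 0.0.0.0/0 (H1) depth=0

== LOOKUPS ==
["H4","H4","H1","H2","H4","no-route","H4","H4","H4","no-route"]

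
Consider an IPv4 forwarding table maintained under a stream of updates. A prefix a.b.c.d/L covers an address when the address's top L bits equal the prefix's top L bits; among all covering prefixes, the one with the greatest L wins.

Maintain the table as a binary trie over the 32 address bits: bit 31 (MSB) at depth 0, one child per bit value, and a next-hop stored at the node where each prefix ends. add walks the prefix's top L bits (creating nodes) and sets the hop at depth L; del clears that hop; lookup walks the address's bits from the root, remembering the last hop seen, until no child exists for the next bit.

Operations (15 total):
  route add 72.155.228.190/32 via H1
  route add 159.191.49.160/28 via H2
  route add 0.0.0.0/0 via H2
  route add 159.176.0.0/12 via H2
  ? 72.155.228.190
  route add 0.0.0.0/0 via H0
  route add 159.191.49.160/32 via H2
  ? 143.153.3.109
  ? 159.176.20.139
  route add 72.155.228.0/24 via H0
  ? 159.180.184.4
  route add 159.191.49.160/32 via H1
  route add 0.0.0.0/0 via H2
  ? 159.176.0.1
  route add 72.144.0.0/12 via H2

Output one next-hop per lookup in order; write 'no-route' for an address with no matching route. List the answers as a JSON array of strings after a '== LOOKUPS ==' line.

Apply in order:
  add 72.155.228.190/32 -> H1 at depth 32
  add 159.191.49.160/28 -> H2 at depth 28
  add 0.0.0.0/0 -> H2 at depth 0
  add 159.176.0.0/12 -> H2 at depth 12
  Q 72.155.228.190: descend 01001000100110111110010010111110 ; hops seen [H2,H1] ; pick H1
  add 0.0.0.0/0 -> H0 at depth 0
  add 159.191.49.160/32 -> H2 at depth 32
  Q 143.153.3.109: descend 100 ; hops seen [H0] ; pick H0
  Q 159.176.20.139: descend 100111111011 ; hops seen [H0,H2] ; pick H2
  add 72.155.228.0/24 -> H0 at depth 24
  Q 159.180.184.4: descend 100111111011 ; hops seen [H0,H2] ; pick H2
  add 159.191.49.160/32 -> H1 at depth 32
  add 0.0.0.0/0 -> H2 at depth 0
  Q 159.176.0.1: descend 100111111011 ; hops seen [H2,H2] ; pick H2
  add 72.144.0.0/12 -> H2 at depth 12

== LOOKUPS ==
["H1","H0","H2","H2","H2"]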